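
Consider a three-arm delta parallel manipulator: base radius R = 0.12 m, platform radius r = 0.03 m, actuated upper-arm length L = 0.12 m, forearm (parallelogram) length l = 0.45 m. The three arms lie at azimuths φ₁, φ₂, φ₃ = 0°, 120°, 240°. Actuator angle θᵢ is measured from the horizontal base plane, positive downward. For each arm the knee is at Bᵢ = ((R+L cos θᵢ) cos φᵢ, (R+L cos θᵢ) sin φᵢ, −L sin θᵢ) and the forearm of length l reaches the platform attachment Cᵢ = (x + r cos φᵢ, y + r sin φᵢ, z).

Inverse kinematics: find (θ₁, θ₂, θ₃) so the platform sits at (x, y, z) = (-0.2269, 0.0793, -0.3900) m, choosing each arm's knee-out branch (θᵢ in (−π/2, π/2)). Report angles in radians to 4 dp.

θ₁ = 1.3089, θ₂ = -0.2622, θ₃ = 0.3491

rotate P by −φ1: (-0.2269, 0.0793, -0.3900)
  e−x'=0.3169;  (l²−L²−(e−x')²−y'²−z²)/2L = -0.2946
  γ=atan2(-0.3900,0.3169)=-0.8884;  ψ=arccos(-0.5863)=2.1973;  θ1=γ+ψ≈1.3089
arm 2 (φ=120.0°): x'=0.1821, y'=0.1569
  e−x'=-0.0921;  (l²−L²−(e−x')²−y'²−z²)/2L = 0.0121
  θ2 = atan2(B,A) + arccos(C/0.4007) = -0.2622
arm 3 (φ=240.0°): x'=0.0448, y'=-0.2362
  e−x'=0.0452;  (l²−L²−(e−x')²−y'²−z²)/2L = -0.0909
  γ=atan2(-0.3900,0.0452)=-1.4553;  ψ=arccos(-0.2315)=1.8044;  θ3=γ+ψ≈0.3491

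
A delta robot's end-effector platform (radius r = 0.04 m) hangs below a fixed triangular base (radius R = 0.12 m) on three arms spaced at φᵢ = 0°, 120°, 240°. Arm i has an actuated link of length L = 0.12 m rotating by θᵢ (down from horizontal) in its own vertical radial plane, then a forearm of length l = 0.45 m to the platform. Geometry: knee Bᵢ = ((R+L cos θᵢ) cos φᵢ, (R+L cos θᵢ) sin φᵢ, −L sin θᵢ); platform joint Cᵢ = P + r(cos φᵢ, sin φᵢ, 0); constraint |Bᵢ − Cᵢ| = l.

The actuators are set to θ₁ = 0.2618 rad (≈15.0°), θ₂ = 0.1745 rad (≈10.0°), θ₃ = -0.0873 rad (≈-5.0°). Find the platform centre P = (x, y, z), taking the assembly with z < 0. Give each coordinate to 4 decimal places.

arm 1 at φ=0.0°: ρ1 = 0.1959;  centre 1 = (0.1959, 0.0000, -0.0311)
arm 2 at φ=120.0°: ρ2 = 0.1982;  centre 2 = (-0.0991, 0.1716, -0.0208)
φ3=240.0°: virtual centre (-0.0998, -0.1728, 0.0105), radius l
subtract pairs → two planes through P
linear system: -0.5900x+0.3433y = 0.0004−0.0204z; -0.5914x+-0.3456y = 0.0006−0.0830z
Cramer: x(z) = -0.0008+0.0874z;  y(z) = -0.0003+0.0907z
sphere 1 gives Az²+Bz+C=0 with A=1.0159, B=0.0277, C=-0.1628;  B²−4AC=0.6625;  roots -0.4142, 0.3870;  negative root z = -0.4142
x = -0.0370, y = -0.0379

(-0.0370, -0.0379, -0.4142)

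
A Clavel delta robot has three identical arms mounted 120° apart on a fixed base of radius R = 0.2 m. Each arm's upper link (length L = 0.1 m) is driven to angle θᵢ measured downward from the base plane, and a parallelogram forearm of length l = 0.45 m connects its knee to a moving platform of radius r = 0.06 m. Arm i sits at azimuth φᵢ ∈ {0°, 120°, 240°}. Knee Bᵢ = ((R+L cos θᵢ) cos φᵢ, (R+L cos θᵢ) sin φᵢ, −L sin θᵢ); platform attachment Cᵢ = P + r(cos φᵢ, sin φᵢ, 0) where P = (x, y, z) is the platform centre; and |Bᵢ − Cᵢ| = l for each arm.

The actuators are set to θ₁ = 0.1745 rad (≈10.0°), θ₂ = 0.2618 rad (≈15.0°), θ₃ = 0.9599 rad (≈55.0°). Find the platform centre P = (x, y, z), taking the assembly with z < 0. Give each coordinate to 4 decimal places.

(0.0570, 0.0804, -0.4212)

centre 1 = (0.2385·cos0.0°, 0.2385·sin0.0°, -0.0174) = (0.2385, 0.0000, -0.0174)
centre 2 = (0.2366·cos120.0°, 0.2366·sin120.0°, -0.0259) = (-0.1183, 0.2049, -0.0259)
arm 3 at φ=240.0°: e+L cos θ3 = 0.1974;  centre 3 = (-0.0987, -0.1709, -0.0819)
subtract pairs → two planes through P
[-0.7136 0.4098 -0.0170]·P = -0.0005;  [-0.6743 -0.3418 -0.1291]·P = -0.0115
det = 0.5203;  x = 0.0094+-0.1129z,  y = 0.0151+-0.1550z
into |P−centre ₁|² = l²: 1.0368z² + 0.0818z + -0.1495 = 0;  Δ = 0.6267;  z = -0.4212 or 0.3423 → z<0 root = -0.4212
x = 0.0570, y = 0.0804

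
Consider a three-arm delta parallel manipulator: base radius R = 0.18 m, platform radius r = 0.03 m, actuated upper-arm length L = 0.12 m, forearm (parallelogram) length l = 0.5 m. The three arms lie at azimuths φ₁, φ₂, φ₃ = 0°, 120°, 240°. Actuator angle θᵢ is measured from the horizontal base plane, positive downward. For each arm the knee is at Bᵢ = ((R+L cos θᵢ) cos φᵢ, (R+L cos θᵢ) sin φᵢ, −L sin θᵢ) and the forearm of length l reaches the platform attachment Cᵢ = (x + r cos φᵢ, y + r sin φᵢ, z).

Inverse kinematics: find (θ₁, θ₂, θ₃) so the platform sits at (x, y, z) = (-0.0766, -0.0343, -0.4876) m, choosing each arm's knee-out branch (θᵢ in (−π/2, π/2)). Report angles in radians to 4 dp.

rotate P by −φ1: (-0.0766, -0.0343, -0.4876)
  e−x'=0.2266;  (l²−L²−(e−x')²−y'²−z²)/2L = -0.2278
  √(A²+B²)=0.5377;  θ1 = -1.1358+2.0083 ≈ 0.8726
arm 2 (φ=120.0°): x'=0.0086, y'=0.0835
  e−x'=0.1414;  (l²−L²−(e−x')²−y'²−z²)/2L = -0.1213
  θ2 = atan2(B,A) + arccos(C/0.5077) = 0.5236
rotate P by −φ3: (0.0680, -0.0492, -0.4876)
  A=0.0820, B=-0.4876, C=(l²−L²−A²−y'²−z²)/(2L)=-0.0471
  √(A²+B²)=0.4944;  θ3 = -1.4042+1.6661 ≈ 0.2619

θ₁ = 0.8726, θ₂ = 0.5236, θ₃ = 0.2619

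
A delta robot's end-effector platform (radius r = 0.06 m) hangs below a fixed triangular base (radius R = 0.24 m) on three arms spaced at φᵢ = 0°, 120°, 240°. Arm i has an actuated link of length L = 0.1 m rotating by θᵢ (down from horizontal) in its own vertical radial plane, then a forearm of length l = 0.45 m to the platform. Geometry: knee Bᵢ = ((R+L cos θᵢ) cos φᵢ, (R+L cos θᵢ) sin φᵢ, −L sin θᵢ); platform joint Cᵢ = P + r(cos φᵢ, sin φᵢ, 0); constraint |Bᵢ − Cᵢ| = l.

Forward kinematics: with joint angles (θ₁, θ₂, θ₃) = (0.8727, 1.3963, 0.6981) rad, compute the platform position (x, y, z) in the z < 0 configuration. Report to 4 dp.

centre 1 = (0.2443·cos0.0°, 0.2443·sin0.0°, -0.0766) = (0.2443, 0.0000, -0.0766)
arm 2 at φ=120.0°: ρ2 = 0.1974;  centre 2 = (-0.0987, 0.1709, -0.0985)
φ3=240.0°: virtual centre (-0.1283, -0.2222, -0.0643), radius l
|centre ₂|²−|centre ₁|² = -0.0169;  |centre ₃|²−|centre ₁|² = 0.0044
linear system: -0.6859x+0.3418y = -0.0169−-0.0437z; -0.7452x+-0.4445y = 0.0044−0.0247z
Cramer: x(z) = 0.0107-0.0197z;  y(z) = -0.0279+0.0885z
sphere 1 gives Az²+Bz+C=0 with A=1.0082, B=0.1575, C=-0.1413;  B²−4AC=0.5946;  roots -0.4605, 0.3043;  negative root z = -0.4605
x = 0.0198, y = -0.0687

(0.0198, -0.0687, -0.4605)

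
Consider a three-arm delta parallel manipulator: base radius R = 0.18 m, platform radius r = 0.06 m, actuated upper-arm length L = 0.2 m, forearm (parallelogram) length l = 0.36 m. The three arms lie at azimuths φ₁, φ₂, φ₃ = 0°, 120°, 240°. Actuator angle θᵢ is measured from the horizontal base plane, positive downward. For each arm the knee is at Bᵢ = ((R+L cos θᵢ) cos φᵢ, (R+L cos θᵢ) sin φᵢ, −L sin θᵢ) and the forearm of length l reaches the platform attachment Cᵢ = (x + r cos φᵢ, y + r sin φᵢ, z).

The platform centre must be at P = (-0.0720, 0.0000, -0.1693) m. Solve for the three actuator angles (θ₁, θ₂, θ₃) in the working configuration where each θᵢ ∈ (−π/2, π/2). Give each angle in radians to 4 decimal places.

θ₁ = 0.6108, θ₂ = -0.2620, θ₃ = -0.2620

rotate P by −φ1: (-0.0720, 0.0000, -0.1693)
  A=0.1920, B=-0.1693, C=(l²−L²−A²−y'²−z²)/(2L)=0.0602
  √(A²+B²)=0.2560;  θ1 = -0.7227+1.3335 ≈ 0.6108
φ2=120.0° → target in arm frame (0.0360, 0.0624)
  e−x'=0.0840;  (l²−L²−(e−x')²−y'²−z²)/2L = 0.1250
  γ=atan2(-0.1693,0.0840)=-1.1102;  ψ=arccos(0.6613)=0.8482;  θ2=γ+ψ≈-0.2620
rotate P by −φ3: (0.0360, -0.0624, -0.1693)
  e−x'=0.0840;  (l²−L²−(e−x')²−y'²−z²)/2L = 0.1250
  γ=atan2(-0.1693,0.0840)=-1.1102;  ψ=arccos(0.6613)=0.8482;  θ3=γ+ψ≈-0.2620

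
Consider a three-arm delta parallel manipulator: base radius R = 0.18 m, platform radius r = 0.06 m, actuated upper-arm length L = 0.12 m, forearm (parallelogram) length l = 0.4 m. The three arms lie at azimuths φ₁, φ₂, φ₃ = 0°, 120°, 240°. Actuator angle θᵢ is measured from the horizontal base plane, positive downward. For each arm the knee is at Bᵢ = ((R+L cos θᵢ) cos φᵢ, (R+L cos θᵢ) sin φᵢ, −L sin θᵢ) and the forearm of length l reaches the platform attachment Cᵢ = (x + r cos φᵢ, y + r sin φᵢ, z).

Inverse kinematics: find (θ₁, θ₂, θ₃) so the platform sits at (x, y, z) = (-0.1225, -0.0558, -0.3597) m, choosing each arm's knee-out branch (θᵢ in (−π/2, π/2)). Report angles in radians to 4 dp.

φ1=0.0° → target in arm frame (-0.1225, -0.0558)
  A cos θ + B sin θ = C:  0.2425·cos θ + -0.3597·sin θ = -0.1904
  γ=atan2(-0.3597,0.2425)=-0.9776;  ψ=arccos(-0.4390)=2.0253;  θ1=γ+ψ≈1.0476
arm 2 (φ=120.0°): x'=0.0129, y'=0.1340
  A cos θ + B sin θ = C:  0.1071·cos θ + -0.3597·sin θ = -0.0550
  √(A²+B²)=0.3753;  θ2 = -1.2815+1.7179 ≈ 0.4364
rotate P by −φ3: (0.1096, -0.0782, -0.3597)
  A cos θ + B sin θ = C:  0.0104·cos θ + -0.3597·sin θ = 0.0416
  √(A²+B²)=0.3599;  θ3 = -1.5418+1.4548 ≈ -0.0870

θ₁ = 1.0476, θ₂ = 0.4364, θ₃ = -0.0870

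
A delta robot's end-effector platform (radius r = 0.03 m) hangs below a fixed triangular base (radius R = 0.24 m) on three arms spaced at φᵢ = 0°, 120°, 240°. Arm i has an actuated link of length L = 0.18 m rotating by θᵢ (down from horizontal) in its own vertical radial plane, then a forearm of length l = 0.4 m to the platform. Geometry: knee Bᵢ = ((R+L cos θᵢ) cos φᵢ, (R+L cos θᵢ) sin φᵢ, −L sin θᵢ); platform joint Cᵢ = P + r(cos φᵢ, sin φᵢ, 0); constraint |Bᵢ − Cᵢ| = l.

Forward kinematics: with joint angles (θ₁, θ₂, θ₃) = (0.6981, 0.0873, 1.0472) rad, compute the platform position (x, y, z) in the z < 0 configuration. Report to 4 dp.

(-0.0073, 0.0950, -0.2731)

S1 = (0.3479·cos0.0°, 0.3479·sin0.0°, -0.1157) = (0.3479, 0.0000, -0.1157)
φ2=120.0°: virtual centre (-0.1947, 0.3372, -0.0157), radius l
arm 3 at φ=240.0°: ρ3 = 0.3000;  S3 = (-0.1500, -0.2598, -0.1559)
|S₂|²−|S₁|² = 0.0174;  |S₃|²−|S₁|² = -0.0201
linear system: -1.0851x+0.6743y = 0.0174−0.2000z; -0.9958x+-0.5196y = -0.0201−-0.0804z
det = 1.2353;  x = 0.0037+0.0403z,  y = 0.0317+-0.2318z
into |P−S₁|² = l²: 1.0554z² + 0.1890z + -0.0271 = 0;  Δ = 0.1502;  z = -0.2731 or 0.0941 → z<0 root = -0.2731
x = -0.0073, y = 0.0950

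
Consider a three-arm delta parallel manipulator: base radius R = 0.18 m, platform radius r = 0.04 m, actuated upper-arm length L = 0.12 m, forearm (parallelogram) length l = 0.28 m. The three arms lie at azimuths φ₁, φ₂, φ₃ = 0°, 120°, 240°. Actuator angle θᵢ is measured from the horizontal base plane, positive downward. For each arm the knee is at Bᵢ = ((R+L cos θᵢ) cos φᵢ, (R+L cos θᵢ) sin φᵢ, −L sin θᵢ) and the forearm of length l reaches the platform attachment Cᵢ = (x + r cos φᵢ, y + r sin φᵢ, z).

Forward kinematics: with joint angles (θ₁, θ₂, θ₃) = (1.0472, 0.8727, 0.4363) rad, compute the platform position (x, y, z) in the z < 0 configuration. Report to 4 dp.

φ1=0.0°: virtual centre (0.2000, 0.0000, -0.1039), radius l
arm 2 at φ=120.0°: (R−r)+L cos θ2 = 0.2171;  S2 = (-0.1086, 0.1880, -0.0919)
S3 = (0.2488·cos240.0°, 0.2488·sin240.0°, -0.0507) = (-0.1244, -0.2154, -0.0507)
|S₂|²−|S₁|² = 0.0048;  |S₃|²−|S₁|² = 0.0137
linear system: -0.6171x+0.3761y = 0.0048−0.0240z; -0.6488x+-0.4309y = 0.0137−0.1064z
Cramer: x(z) = -0.0141+0.0988z;  y(z) = -0.0104+0.0983z
sphere 1 gives Az²+Bz+C=0 with A=1.0194, B=0.1635, C=-0.0216;  B²−4AC=0.1150;  roots -0.2465, 0.0861;  negative root z = -0.2465
x = -0.0385, y = -0.0346

(-0.0385, -0.0346, -0.2465)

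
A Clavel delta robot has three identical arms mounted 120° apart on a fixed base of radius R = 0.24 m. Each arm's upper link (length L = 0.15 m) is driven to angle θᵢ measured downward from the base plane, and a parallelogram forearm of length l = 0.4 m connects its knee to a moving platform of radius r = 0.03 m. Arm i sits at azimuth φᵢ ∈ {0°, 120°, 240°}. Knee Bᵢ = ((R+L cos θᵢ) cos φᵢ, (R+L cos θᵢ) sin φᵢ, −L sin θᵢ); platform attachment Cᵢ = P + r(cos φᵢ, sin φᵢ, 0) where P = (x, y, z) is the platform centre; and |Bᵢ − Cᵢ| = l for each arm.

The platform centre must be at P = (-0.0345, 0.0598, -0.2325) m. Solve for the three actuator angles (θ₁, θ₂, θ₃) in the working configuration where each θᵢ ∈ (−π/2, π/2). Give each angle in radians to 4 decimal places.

φ1=0.0° → target in arm frame (-0.0345, 0.0598)
  e−x'=0.2445;  (l²−L²−(e−x')²−y'²−z²)/2L = 0.0670
  √(A²+B²)=0.3374;  θ1 = -0.7602+1.3710 ≈ 0.6108
arm 2 (φ=120.0°): x'=0.0690, y'=0.0000
  A cos θ + B sin θ = C:  0.1410·cos θ + -0.2325·sin θ = 0.2119
  γ=atan2(-0.2325,0.1410)=-1.0258;  ψ=arccos(0.7794)=0.6771;  θ2=γ+ψ≈-0.3487
rotate P by −φ3: (-0.0345, -0.0598, -0.2325)
  A cos θ + B sin θ = C:  0.2445·cos θ + -0.2325·sin θ = 0.0669
  √(A²+B²)=0.3374;  θ3 = -0.7602+1.3712 ≈ 0.6110

θ₁ = 0.6108, θ₂ = -0.3487, θ₃ = 0.6110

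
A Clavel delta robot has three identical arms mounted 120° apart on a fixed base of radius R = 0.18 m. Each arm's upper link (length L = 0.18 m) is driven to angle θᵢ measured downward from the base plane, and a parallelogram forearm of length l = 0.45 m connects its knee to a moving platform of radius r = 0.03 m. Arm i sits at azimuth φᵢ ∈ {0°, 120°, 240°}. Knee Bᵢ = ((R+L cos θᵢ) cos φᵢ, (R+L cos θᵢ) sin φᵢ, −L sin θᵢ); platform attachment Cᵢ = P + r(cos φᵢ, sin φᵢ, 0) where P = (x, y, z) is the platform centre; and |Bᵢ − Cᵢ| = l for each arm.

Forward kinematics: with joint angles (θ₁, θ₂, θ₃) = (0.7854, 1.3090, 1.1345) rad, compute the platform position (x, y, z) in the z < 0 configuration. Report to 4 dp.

arm 1 at φ=0.0°: e+L cos θ1 = 0.2773;  O1 = (0.2773, 0.0000, -0.1273)
arm 2 at φ=120.0°: e+L cos θ2 = 0.1966;  O2 = (-0.0983, 0.1702, -0.1739)
φ3=240.0°: virtual centre (-0.1130, -0.1958, -0.1631), radius l
|O₂|²−|O₁|² = -0.0242;  |O₃|²−|O₁|² = -0.0154
[-0.7511 0.3405 -0.0932]·P = -0.0242;  [-0.7806 -0.3916 -0.0717]·P = -0.0154
det = 0.5599;  x = 0.0263+-0.1088z,  y = -0.0131+0.0337z
quadratic in z: (1.0130)z²+(0.3083)z+(-0.1231)=0, √Δ=0.7707 → z ∈ {-0.5326, 0.2282}; z = -0.5326 (taking z<0)
x = 0.0842, y = -0.0311

(0.0842, -0.0311, -0.5326)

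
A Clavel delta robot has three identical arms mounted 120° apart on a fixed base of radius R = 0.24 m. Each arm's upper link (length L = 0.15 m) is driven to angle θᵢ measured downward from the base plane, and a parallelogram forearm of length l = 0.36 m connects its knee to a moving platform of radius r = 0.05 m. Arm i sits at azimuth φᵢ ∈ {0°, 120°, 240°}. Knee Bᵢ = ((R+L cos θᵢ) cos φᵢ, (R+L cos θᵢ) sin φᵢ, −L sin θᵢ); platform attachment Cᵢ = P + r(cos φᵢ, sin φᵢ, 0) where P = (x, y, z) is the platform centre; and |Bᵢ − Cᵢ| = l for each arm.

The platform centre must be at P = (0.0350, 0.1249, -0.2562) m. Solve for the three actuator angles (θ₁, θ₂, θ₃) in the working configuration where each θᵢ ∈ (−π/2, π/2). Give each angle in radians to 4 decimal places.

φ1=0.0° → target in arm frame (0.0350, 0.1249)
  A cos θ + B sin θ = C:  0.1550·cos θ + -0.2562·sin θ = 0.0061
  γ=atan2(-0.2562,0.1550)=-1.0267;  ψ=arccos(0.0204)=1.5504;  θ1=γ+ψ≈0.5236
arm 2 (φ=120.0°): x'=0.0907, y'=-0.0928
  A=0.0993, B=-0.2562, C=(l²−L²−A²−y'²−z²)/(2L)=0.0766
  θ2 = atan2(B,A) + arccos(C/0.2748) = 0.0872
arm 3 (φ=240.0°): x'=-0.1257, y'=-0.0321
  A=0.3157, B=-0.2562, C=(l²−L²−A²−y'²−z²)/(2L)=-0.1974
  √(A²+B²)=0.4066;  θ3 = -0.6818+2.0778 ≈ 1.3960

θ₁ = 0.5236, θ₂ = 0.0872, θ₃ = 1.3960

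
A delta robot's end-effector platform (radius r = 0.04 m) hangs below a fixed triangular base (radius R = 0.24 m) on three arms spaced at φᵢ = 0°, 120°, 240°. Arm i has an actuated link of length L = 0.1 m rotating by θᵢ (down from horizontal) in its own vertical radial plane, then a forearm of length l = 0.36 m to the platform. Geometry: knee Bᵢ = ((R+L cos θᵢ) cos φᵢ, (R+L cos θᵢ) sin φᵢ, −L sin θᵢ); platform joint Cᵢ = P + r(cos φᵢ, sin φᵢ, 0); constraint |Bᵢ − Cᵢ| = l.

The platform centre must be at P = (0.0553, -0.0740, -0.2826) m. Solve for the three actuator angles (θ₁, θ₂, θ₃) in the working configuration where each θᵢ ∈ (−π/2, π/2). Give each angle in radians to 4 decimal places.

rotate P by −φ1: (0.0553, -0.0740, -0.2826)
  A=0.1447, B=-0.2826, C=(l²−L²−A²−y'²−z²)/(2L)=0.0666
  θ1 = atan2(B,A) + arccos(C/0.3175) = 0.2618
φ2=120.0° → target in arm frame (-0.0917, -0.0109)
  A cos θ + B sin θ = C:  0.2917·cos θ + -0.2826·sin θ = -0.2275
  θ2 = atan2(B,A) + arccos(C/0.4062) = 1.3957
rotate P by −φ3: (0.0364, 0.0849, -0.2826)
  A cos θ + B sin θ = C:  0.1636·cos θ + -0.2826·sin θ = 0.0289
  √(A²+B²)=0.3265;  θ3 = -1.0461+1.4822 ≈ 0.4361

θ₁ = 0.2618, θ₂ = 1.3957, θ₃ = 0.4361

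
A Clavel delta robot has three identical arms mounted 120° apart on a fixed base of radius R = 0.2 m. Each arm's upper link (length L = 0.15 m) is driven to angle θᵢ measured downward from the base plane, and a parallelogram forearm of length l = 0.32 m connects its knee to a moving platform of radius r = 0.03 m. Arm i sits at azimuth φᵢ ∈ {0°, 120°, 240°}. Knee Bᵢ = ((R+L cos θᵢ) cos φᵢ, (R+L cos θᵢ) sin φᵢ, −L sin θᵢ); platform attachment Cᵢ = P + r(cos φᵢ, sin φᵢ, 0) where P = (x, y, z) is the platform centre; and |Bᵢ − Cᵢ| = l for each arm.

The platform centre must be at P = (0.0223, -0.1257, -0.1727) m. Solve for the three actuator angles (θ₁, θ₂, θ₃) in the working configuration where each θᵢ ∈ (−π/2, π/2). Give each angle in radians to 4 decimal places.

θ₁ = 0.5237, θ₂ = 1.3964, θ₃ = -0.3490

φ1=0.0° → target in arm frame (0.0223, -0.1257)
  A cos θ + B sin θ = C:  0.1477·cos θ + -0.1727·sin θ = 0.0415
  γ=atan2(-0.1727,0.1477)=-0.8633;  ψ=arccos(0.1828)=1.3870;  θ1=γ+ψ≈0.5237
rotate P by −φ2: (-0.1200, 0.0435, -0.1727)
  A=0.2900, B=-0.1727, C=(l²−L²−A²−y'²−z²)/(2L)=-0.1198
  γ=atan2(-0.1727,0.2900)=-0.5371;  ψ=arccos(-0.3548)=1.9335;  θ2=γ+ψ≈1.3964
φ3=240.0° → target in arm frame (0.0977, 0.0822)
  A=0.0723, B=-0.1727, C=(l²−L²−A²−y'²−z²)/(2L)=0.1270
  √(A²+B²)=0.1872;  θ3 = -1.1744+0.8253 ≈ -0.3490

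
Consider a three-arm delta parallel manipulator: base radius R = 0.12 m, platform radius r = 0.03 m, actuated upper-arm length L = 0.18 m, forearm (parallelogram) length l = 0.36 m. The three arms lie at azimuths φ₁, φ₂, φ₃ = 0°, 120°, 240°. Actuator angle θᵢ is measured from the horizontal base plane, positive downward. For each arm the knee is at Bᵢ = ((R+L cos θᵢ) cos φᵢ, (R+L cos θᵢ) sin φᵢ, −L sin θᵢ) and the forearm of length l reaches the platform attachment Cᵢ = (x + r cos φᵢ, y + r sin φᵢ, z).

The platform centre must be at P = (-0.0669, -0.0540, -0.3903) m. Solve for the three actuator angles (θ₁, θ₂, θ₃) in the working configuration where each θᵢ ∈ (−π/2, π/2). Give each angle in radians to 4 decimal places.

θ₁ = 0.9597, θ₂ = 0.7851, θ₃ = 0.4363

arm 1 (φ=0.0°): x'=-0.0669, y'=-0.0540
  e−x'=0.1569;  (l²−L²−(e−x')²−y'²−z²)/2L = -0.2296
  θ1 = atan2(B,A) + arccos(C/0.4207) = 0.9597
arm 2 (φ=120.0°): x'=-0.0133, y'=0.0849
  e−x'=0.1033;  (l²−L²−(e−x')²−y'²−z²)/2L = -0.2028
  θ2 = atan2(B,A) + arccos(C/0.4037) = 0.7851
φ3=240.0° → target in arm frame (0.0802, -0.0309)
  A cos θ + B sin θ = C:  0.0098·cos θ + -0.3903·sin θ = -0.1561
  θ3 = atan2(B,A) + arccos(C/0.3904) = 0.4363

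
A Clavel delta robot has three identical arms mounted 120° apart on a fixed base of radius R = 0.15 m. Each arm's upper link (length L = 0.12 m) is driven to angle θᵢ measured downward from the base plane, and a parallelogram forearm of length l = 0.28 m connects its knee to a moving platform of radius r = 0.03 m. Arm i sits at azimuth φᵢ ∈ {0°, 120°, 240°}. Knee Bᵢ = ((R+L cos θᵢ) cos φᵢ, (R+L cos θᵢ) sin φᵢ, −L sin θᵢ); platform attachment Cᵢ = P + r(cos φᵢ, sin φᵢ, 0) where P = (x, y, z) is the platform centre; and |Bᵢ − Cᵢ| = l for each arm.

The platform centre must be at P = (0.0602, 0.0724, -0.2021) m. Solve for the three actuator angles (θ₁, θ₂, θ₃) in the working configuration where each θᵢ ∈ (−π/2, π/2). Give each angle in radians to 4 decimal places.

rotate P by −φ1: (0.0602, 0.0724, -0.2021)
  A=0.0598, B=-0.2021, C=(l²−L²−A²−y'²−z²)/(2L)=0.0597
  θ1 = atan2(B,A) + arccos(C/0.2108) = 0.0003
arm 2 (φ=120.0°): x'=0.0326, y'=-0.0883
  e−x'=0.0874;  (l²−L²−(e−x')²−y'²−z²)/2L = 0.0321
  γ=atan2(-0.2021,0.0874)=-1.1626;  ψ=arccos(0.1460)=1.4243;  θ2=γ+ψ≈0.2617
φ3=240.0° → target in arm frame (-0.0928, 0.0159)
  A=0.2128, B=-0.2021, C=(l²−L²−A²−y'²−z²)/(2L)=-0.0933
  θ3 = atan2(B,A) + arccos(C/0.2935) = 1.1346

θ₁ = 0.0003, θ₂ = 0.2617, θ₃ = 1.1346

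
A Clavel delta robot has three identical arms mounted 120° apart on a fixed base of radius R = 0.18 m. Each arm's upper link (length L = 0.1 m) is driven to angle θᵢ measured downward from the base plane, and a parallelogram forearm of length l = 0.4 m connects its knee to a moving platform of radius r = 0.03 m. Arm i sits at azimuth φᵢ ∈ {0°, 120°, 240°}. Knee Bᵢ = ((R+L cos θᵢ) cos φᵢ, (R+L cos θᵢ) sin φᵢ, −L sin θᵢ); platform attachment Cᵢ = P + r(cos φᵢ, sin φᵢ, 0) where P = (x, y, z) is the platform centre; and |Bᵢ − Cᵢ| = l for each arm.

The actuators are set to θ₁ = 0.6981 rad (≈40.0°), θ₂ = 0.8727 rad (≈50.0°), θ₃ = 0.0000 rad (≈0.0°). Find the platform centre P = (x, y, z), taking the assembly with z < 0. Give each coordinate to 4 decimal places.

φ1=0.0°: virtual centre (0.2266, 0.0000, -0.0643), radius l
O2 = (0.2143·cos120.0°, 0.2143·sin120.0°, -0.0766) = (-0.1071, 0.1856, -0.0766)
O3 = (0.2500·cos240.0°, 0.2500·sin240.0°, 0.0000) = (-0.1250, -0.2165, 0.0000)
eliminate P² terms by subtracting sphere 1 from 2 and 3
[-0.6675 0.3711 -0.0247]·P = -0.0037;  [-0.7032 -0.4330 0.1286]·P = 0.0070
Cramer: x(z) = -0.0018+0.0673z;  y(z) = -0.0132+0.1875z
into |P−O₁|² = l²: 1.0397z² + 0.0928z + -0.1035 = 0;  Δ = 0.4391;  z = -0.3633 or 0.2740 → z<0 root = -0.3633
x = -0.0263, y = -0.0814

(-0.0263, -0.0814, -0.3633)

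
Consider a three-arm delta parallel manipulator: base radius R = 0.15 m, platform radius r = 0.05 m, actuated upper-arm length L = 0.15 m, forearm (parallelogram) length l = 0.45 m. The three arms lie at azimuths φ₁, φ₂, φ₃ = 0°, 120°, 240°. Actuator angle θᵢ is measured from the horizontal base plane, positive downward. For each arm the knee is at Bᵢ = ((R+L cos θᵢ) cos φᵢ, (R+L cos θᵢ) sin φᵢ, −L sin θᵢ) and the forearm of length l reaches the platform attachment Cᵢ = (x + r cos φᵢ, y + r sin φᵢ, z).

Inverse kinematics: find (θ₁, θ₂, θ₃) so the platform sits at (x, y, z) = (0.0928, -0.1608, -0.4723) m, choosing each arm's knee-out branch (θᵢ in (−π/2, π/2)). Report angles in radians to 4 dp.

rotate P by −φ1: (0.0928, -0.1608, -0.4723)
  e−x'=0.0072;  (l²−L²−(e−x')²−y'²−z²)/2L = -0.2299
  θ1 = atan2(B,A) + arccos(C/0.4724) = 0.5236
rotate P by −φ2: (-0.1857, 0.0000, -0.4723)
  e−x'=0.2857;  (l²−L²−(e−x')²−y'²−z²)/2L = -0.4156
  θ2 = atan2(B,A) + arccos(C/0.5520) = 1.3964
φ3=240.0° → target in arm frame (0.0929, 0.1608)
  A=0.0071, B=-0.4723, C=(l²−L²−A²−y'²−z²)/(2L)=-0.2299
  θ3 = atan2(B,A) + arccos(C/0.4724) = 0.5234

θ₁ = 0.5236, θ₂ = 1.3964, θ₃ = 0.5234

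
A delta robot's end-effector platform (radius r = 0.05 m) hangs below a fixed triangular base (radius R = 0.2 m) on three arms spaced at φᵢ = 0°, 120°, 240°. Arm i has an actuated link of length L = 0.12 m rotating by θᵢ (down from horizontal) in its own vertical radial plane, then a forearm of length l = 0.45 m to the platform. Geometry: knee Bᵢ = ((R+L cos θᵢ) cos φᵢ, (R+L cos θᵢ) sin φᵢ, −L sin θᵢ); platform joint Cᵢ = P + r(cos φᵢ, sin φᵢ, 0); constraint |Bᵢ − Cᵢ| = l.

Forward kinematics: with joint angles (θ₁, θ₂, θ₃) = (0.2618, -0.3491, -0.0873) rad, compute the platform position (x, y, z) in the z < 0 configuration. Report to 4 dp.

(-0.0502, 0.0214, -0.3506)

centre 1 = (0.2659·cos0.0°, 0.2659·sin0.0°, -0.0311) = (0.2659, 0.0000, -0.0311)
φ2=120.0°: virtual centre (-0.1314, 0.2276, 0.0410), radius l
arm 3 at φ=240.0°: ρ3 = 0.2695;  centre 3 = (-0.1348, -0.2334, 0.0105)
subtract pairs → two planes through P
plane₁₂: -0.7946x+0.4551y+0.1442z = -0.0009
det = 0.7357;  x = -0.0001+0.1429z,  y = -0.0022+-0.0674z
quadratic in z: (1.0250)z²+(-0.0136)z+(-0.1308)=0, √Δ=0.7324 → z ∈ {-0.3506, 0.3639}; z = -0.3506 (taking z<0)
x = -0.0502, y = 0.0214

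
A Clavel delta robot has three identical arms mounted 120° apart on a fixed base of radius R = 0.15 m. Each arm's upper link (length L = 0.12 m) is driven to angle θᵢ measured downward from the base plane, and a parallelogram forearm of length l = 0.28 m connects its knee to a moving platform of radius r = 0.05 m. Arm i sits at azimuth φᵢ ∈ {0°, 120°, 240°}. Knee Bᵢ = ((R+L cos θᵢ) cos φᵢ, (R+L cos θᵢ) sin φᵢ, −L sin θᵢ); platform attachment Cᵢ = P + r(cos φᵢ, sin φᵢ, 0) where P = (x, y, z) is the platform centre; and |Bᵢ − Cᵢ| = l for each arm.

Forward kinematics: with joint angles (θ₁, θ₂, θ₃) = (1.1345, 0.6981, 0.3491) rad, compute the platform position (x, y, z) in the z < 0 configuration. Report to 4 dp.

(-0.0733, -0.0319, -0.2737)

arm 1 at φ=0.0°: e+L cos θ1 = 0.1507;  O1 = (0.1507, 0.0000, -0.1088)
O2 = (0.1919·cos120.0°, 0.1919·sin120.0°, -0.0771) = (-0.0960, 0.1662, -0.0771)
φ3=240.0°: virtual centre (-0.1064, -0.1843, -0.0410), radius l
eliminate P² terms by subtracting sphere 1 from 2 and 3
[-0.4933 0.3324 0.0633]·P = 0.0082;  [-0.5142 -0.3685 0.1354]·P = 0.0124
Cramer: x(z) = -0.0203+0.1937z;  y(z) = -0.0053+0.0972z
into |P−O₁|² = l²: 1.0470z² + 0.1502z + -0.0373 = 0;  Δ = 0.1788;  z = -0.2737 or 0.1302 → z<0 root = -0.2737
x = -0.0733, y = -0.0319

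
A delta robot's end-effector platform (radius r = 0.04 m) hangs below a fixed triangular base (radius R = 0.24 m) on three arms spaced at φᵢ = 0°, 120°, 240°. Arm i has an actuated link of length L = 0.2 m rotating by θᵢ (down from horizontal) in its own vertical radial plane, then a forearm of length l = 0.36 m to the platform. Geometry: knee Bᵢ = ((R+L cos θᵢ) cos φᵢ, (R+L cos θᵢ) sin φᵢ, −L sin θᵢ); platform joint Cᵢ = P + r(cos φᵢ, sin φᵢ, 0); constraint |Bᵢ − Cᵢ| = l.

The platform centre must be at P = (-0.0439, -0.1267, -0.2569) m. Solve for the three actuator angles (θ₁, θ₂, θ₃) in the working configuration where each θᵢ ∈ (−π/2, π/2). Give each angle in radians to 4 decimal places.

θ₁ = 1.1347, θ₂ = 1.3092, θ₃ = 0.0870

arm 1 (φ=0.0°): x'=-0.0439, y'=-0.1267
  e−x'=0.2439;  (l²−L²−(e−x')²−y'²−z²)/2L = -0.1298
  θ1 = atan2(B,A) + arccos(C/0.3542) = 1.1347
arm 2 (φ=120.0°): x'=-0.0878, y'=0.1014
  A cos θ + B sin θ = C:  0.2878·cos θ + -0.2569·sin θ = -0.1737
  γ=atan2(-0.2569,0.2878)=-0.7288;  ψ=arccos(-0.4503)=2.0379;  θ2=γ+ψ≈1.3092
rotate P by −φ3: (0.1317, 0.0253, -0.2569)
  e−x'=0.0683;  (l²−L²−(e−x')²−y'²−z²)/2L = 0.0457
  γ=atan2(-0.2569,0.0683)=-1.3109;  ψ=arccos(0.1720)=1.3979;  θ3=γ+ψ≈0.0870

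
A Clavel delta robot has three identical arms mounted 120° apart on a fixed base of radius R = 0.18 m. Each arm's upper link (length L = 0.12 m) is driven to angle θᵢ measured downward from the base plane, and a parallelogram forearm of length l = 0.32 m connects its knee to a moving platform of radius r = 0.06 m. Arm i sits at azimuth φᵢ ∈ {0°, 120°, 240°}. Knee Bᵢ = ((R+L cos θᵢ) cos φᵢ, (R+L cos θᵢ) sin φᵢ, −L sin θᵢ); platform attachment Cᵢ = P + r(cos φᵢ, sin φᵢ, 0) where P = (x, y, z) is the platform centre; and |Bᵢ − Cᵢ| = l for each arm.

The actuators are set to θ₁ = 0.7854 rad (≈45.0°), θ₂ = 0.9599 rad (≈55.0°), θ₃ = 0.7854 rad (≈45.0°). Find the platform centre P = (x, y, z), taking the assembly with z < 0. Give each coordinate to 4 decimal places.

arm 1 at φ=0.0°: (R−r)+L cos θ1 = 0.2049;  O1 = (0.2049, 0.0000, -0.0849)
φ2=120.0°: virtual centre (-0.0944, 0.1635, -0.0983), radius l
arm 3 at φ=240.0°: (R−r)+L cos θ3 = 0.2049;  O3 = (-0.1024, -0.1774, -0.0849)
|O₂|²−|O₁|² = -0.0038;  |O₃|²−|O₁|² = 0.0000
linear system: -0.5985x+0.3271y = -0.0038−-0.0269z; -0.6146x+-0.3548y = 0.0000−0.0000z
Cramer: x(z) = 0.0033-0.0231z;  y(z) = -0.0057+0.0400z
into |P−O₁|² = l²: 1.0021z² + 0.1786z + -0.0545 = 0;  Δ = 0.2505;  z = -0.3388 or 0.1606 → z<0 root = -0.3388
x = 0.0111, y = -0.0193

(0.0111, -0.0193, -0.3388)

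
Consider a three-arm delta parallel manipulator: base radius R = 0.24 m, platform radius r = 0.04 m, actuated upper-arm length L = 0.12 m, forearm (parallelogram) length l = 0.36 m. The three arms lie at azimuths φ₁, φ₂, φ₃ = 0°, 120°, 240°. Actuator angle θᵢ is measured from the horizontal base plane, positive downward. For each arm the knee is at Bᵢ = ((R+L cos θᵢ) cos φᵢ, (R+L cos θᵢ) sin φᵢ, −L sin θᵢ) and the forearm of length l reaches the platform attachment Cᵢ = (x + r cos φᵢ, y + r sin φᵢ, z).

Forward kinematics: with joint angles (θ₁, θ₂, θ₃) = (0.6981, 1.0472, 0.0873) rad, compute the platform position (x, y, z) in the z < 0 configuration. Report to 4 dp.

(-0.0068, -0.0726, -0.2645)

arm 1 at φ=0.0°: e+L cos θ1 = 0.2919;  centre 1 = (0.2919, 0.0000, -0.0771)
centre 2 = (0.2600·cos120.0°, 0.2600·sin120.0°, -0.1039) = (-0.1300, 0.2252, -0.1039)
φ3=240.0°: virtual centre (-0.1598, -0.2767, -0.0105), radius l
|centre ₂|²−|centre ₁|² = -0.0128;  |centre ₃|²−|centre ₁|² = 0.0110
plane₁₂: -0.8439x+0.4503y+-0.0536z = -0.0128
det = 0.8739;  x = 0.0024+0.0348z,  y = -0.0239+0.1842z
quadratic in z: (1.0351)z²+(0.1253)z+(-0.0393)=0, √Δ=0.4222 → z ∈ {-0.2645, 0.1434}; z = -0.2645 (taking z<0)
x = -0.0068, y = -0.0726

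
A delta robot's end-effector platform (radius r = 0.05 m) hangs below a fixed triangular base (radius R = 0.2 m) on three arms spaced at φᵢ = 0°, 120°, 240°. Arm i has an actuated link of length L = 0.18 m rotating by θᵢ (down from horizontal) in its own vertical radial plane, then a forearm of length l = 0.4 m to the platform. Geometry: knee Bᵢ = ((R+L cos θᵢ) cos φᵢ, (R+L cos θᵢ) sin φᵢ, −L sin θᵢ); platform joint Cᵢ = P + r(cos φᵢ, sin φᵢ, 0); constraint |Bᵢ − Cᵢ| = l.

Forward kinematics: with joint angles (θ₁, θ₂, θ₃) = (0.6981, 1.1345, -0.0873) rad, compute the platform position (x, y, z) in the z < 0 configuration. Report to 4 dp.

(-0.0128, -0.1536, -0.3302)

S1 = (0.2879·cos0.0°, 0.2879·sin0.0°, -0.1157) = (0.2879, 0.0000, -0.1157)
φ2=120.0°: virtual centre (-0.1130, 0.1958, -0.1631), radius l
arm 3 at φ=240.0°: (R−r)+L cos θ3 = 0.3293;  S3 = (-0.1647, -0.2852, 0.0157)
subtract pairs → two planes through P
plane₁₂: -0.8018x+0.3916y+-0.0949z = -0.0185
det = 0.8118;  x = 0.0070+0.0601z,  y = -0.0330+0.3654z
into |P−S₁|² = l²: 1.1371z² + 0.1736z + -0.0666 = 0;  Δ = 0.3333;  z = -0.3302 or 0.1775 → z<0 root = -0.3302
x = -0.0128, y = -0.1536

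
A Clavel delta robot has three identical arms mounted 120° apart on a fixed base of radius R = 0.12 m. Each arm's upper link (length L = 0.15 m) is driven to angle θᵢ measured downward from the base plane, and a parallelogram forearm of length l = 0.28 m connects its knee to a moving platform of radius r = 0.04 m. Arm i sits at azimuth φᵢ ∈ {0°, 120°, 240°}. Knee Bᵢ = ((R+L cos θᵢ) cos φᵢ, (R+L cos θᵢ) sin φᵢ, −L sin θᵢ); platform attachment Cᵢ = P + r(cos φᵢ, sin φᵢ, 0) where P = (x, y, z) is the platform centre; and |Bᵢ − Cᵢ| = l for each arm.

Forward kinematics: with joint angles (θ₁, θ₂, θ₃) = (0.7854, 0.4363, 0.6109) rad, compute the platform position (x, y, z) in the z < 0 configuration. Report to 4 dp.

O1 = (0.1861·cos0.0°, 0.1861·sin0.0°, -0.1061) = (0.1861, 0.0000, -0.1061)
φ2=120.0°: virtual centre (-0.1080, 0.1870, -0.0634), radius l
O3 = (0.2029·cos240.0°, 0.2029·sin240.0°, -0.0860) = (-0.1014, -0.1757, -0.0860)
|O₂|²−|O₁|² = 0.0048;  |O₃|²−|O₁|² = 0.0027
linear system: -0.5881x+0.3740y = 0.0048−0.0854z; -0.5750x+-0.3514y = 0.0027−0.0401z
det = 0.4217;  x = -0.0064+0.1066z,  y = 0.0028+-0.0605z
sphere 1 gives Az²+Bz+C=0 with A=1.0150, B=0.1708, C=-0.0301;  B²−4AC=0.1514;  roots -0.2758, 0.1076;  negative root z = -0.2758
x = -0.0358, y = 0.0195

(-0.0358, 0.0195, -0.2758)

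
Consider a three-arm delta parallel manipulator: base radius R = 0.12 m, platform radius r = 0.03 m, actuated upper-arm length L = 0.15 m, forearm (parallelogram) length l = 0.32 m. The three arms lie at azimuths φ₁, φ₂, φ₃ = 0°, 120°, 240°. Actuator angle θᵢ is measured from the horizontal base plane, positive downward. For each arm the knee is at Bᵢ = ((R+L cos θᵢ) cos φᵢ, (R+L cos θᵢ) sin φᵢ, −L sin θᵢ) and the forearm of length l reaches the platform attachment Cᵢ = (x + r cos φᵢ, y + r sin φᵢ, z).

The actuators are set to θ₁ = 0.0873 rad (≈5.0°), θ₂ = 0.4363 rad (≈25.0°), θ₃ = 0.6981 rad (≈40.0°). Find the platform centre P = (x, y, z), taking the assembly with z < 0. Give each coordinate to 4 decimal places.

(0.0602, 0.0312, -0.2764)

arm 1 at φ=0.0°: ρ1 = 0.2394;  S1 = (0.2394, 0.0000, -0.0131)
φ2=120.0°: virtual centre (-0.1130, 0.1957, -0.0634), radius l
S3 = (0.2049·cos240.0°, 0.2049·sin240.0°, -0.0964) = (-0.1025, -0.1775, -0.0964)
|S₂|²−|S₁|² = -0.0024;  |S₃|²−|S₁|² = -0.0062
[-0.7048 0.3914 -0.1006]·P = -0.0024;  [-0.6838 -0.3549 -0.1667]·P = -0.0062
det = 0.5177;  x = 0.0064+-0.1950z,  y = 0.0053+-0.0940z
into |P−S₁|² = l²: 1.0468z² + 0.1160z + -0.0479 = 0;  Δ = 0.2140;  z = -0.2764 or 0.1655 → z<0 root = -0.2764
x = 0.0602, y = 0.0312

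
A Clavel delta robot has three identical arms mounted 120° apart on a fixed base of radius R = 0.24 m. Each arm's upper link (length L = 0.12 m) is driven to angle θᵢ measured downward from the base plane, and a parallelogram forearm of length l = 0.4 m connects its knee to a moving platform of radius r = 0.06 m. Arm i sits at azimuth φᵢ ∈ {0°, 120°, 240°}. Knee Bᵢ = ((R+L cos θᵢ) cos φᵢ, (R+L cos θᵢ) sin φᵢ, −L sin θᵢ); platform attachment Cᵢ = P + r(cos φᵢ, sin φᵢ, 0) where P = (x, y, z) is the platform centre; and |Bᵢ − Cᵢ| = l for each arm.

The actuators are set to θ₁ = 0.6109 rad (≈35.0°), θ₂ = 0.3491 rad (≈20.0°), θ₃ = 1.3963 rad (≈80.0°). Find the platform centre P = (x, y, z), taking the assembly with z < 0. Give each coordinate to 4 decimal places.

arm 1 at φ=0.0°: (R−r)+L cos θ1 = 0.2783;  O1 = (0.2783, 0.0000, -0.0688)
φ2=120.0°: virtual centre (-0.1464, 0.2535, -0.0410), radius l
arm 3 at φ=240.0°: (R−r)+L cos θ3 = 0.2008;  O3 = (-0.1004, -0.1739, -0.1182)
subtract pairs → two planes through P
plane₁₂: -0.8494x+0.5071y+0.0556z = 0.0052
Cramer: x(z) = 0.0181-0.0452z;  y(z) = 0.0407-0.1853z
sphere 1 gives Az²+Bz+C=0 with A=1.0364, B=0.1461, C=-0.0859;  B²−4AC=0.3776;  roots -0.3669, 0.2260;  negative root z = -0.3669
x = 0.0347, y = 0.1087

(0.0347, 0.1087, -0.3669)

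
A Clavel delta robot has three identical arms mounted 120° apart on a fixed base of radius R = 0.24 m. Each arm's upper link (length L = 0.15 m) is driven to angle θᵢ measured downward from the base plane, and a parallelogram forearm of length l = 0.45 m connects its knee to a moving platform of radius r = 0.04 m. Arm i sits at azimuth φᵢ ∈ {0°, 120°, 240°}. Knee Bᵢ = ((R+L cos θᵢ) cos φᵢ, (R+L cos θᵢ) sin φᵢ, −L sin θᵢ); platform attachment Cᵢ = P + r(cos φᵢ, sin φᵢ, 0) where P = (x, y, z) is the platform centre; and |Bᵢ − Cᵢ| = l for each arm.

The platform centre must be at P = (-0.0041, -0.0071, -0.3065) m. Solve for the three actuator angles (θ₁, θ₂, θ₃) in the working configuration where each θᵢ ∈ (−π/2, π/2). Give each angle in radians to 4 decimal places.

θ₁ = 0.1744, θ₂ = 0.1743, θ₃ = 0.0877

rotate P by −φ1: (-0.0041, -0.0071, -0.3065)
  A cos θ + B sin θ = C:  0.2041·cos θ + -0.3065·sin θ = 0.1478
  √(A²+B²)=0.3682;  θ1 = -0.9833+1.1577 ≈ 0.1744
φ2=120.0° → target in arm frame (-0.0041, 0.0071)
  A=0.2041, B=-0.3065, C=(l²−L²−A²−y'²−z²)/(2L)=0.1478
  γ=atan2(-0.3065,0.2041)=-0.9833;  ψ=arccos(0.4015)=1.1577;  θ2=γ+ψ≈0.1743
φ3=240.0° → target in arm frame (0.0082, 0.0000)
  e−x'=0.1918;  (l²−L²−(e−x')²−y'²−z²)/2L = 0.1642
  √(A²+B²)=0.3616;  θ3 = -1.0116+1.0993 ≈ 0.0877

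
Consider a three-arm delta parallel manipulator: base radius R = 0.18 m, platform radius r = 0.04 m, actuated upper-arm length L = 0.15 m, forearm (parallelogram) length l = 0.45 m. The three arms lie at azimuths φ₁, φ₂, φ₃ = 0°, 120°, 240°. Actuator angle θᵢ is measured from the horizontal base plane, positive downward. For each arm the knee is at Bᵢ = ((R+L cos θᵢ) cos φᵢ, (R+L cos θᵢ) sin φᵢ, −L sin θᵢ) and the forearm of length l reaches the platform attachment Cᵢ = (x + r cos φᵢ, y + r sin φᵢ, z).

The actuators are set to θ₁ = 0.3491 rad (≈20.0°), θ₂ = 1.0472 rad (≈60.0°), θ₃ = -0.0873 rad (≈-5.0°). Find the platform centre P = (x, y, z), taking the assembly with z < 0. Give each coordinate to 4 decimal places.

O1 = (0.2810·cos0.0°, 0.2810·sin0.0°, -0.0513) = (0.2810, 0.0000, -0.0513)
O2 = (0.2150·cos120.0°, 0.2150·sin120.0°, -0.1299) = (-0.1075, 0.1862, -0.1299)
O3 = (0.2894·cos240.0°, 0.2894·sin240.0°, 0.0131) = (-0.1447, -0.2507, 0.0131)
eliminate P² terms by subtracting sphere 1 from 2 and 3
plane₁₂: -0.7769x+0.3724y+-0.1572z = -0.0185
det = 0.7065;  x = 0.0119+-0.0437z,  y = -0.0249+0.3310z
into |P−O₁|² = l²: 1.1115z² + 0.1097z + -0.1268 = 0;  Δ = 0.5759;  z = -0.3907 or 0.2921 → z<0 root = -0.3907
x = 0.0289, y = -0.1542

(0.0289, -0.1542, -0.3907)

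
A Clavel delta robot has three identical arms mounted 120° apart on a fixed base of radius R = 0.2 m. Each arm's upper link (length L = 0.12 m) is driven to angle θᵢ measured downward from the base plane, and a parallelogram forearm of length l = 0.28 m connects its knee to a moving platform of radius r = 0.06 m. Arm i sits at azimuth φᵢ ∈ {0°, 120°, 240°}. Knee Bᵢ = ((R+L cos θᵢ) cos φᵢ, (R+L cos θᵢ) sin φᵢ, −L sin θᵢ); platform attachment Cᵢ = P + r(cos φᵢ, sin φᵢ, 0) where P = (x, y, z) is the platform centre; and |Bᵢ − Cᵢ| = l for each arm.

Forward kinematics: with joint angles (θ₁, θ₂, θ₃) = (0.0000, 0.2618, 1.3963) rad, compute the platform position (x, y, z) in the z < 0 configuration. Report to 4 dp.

(0.0673, 0.0898, -0.1823)

centre 1 = (0.2600·cos0.0°, 0.2600·sin0.0°, 0.0000) = (0.2600, 0.0000, 0.0000)
φ2=120.0°: virtual centre (-0.1280, 0.2216, -0.0311), radius l
arm 3 at φ=240.0°: e+L cos θ3 = 0.1608;  centre 3 = (-0.0804, -0.1393, -0.1182)
eliminate P² terms by subtracting sphere 1 from 2 and 3
[-0.7759 0.4433 -0.0621]·P = -0.0011;  [-0.6808 -0.2786 -0.2364]·P = -0.0278
Cramer: x(z) = 0.0244-0.2357z;  y(z) = 0.0401-0.2724z
quadratic in z: (1.1298)z²+(0.0892)z+(-0.0213)=0, √Δ=0.3227 → z ∈ {-0.1823, 0.1033}; z = -0.1823 (taking z<0)
x = 0.0673, y = 0.0898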